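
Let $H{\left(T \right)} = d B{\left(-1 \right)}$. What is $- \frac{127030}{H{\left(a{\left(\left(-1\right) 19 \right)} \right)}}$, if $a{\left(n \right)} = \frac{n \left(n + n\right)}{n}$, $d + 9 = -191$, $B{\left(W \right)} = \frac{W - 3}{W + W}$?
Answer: $\frac{12703}{40} \approx 317.58$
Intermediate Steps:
$B{\left(W \right)} = \frac{-3 + W}{2 W}$
$d = -200$ ($d = -9 - 191 = -200$)
$a{\left(n \right)} = 2 n$ ($a{\left(n \right)} = \frac{n 2 n}{n} = \frac{2 n^{2}}{n} = 2 n$)
$H{\left(T \right)} = -400$ ($H{\left(T \right)} = - 200 \frac{-3 - 1}{2 \left(-1\right)} = - 200 \cdot \frac{1}{2} \left(-1\right) \left(-4\right) = \left(-200\right) 2 = -400$)
$- \frac{127030}{H{\left(a{\left(\left(-1\right) 19 \right)} \right)}} = - \frac{127030}{-400} = \left(-127030\right) \left(- \frac{1}{400}\right) = \frac{12703}{40}$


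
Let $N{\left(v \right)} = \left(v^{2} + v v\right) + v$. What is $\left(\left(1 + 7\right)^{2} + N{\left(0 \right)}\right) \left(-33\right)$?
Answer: $-2112$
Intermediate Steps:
$N{\left(v \right)} = v + 2 v^{2}$ ($N{\left(v \right)} = \left(v^{2} + v^{2}\right) + v = 2 v^{2} + v = v + 2 v^{2}$)
$\left(\left(1 + 7\right)^{2} + N{\left(0 \right)}\right) \left(-33\right) = \left(\left(1 + 7\right)^{2} + 0 \left(1 + 2 \cdot 0\right)\right) \left(-33\right) = \left(8^{2} + 0 \left(1 + 0\right)\right) \left(-33\right) = \left(64 + 0 \cdot 1\right) \left(-33\right) = \left(64 + 0\right) \left(-33\right) = 64 \left(-33\right) = -2112$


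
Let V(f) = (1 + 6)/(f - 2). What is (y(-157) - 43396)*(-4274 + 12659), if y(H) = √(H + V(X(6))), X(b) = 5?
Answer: -363875460 + 11180*I*√87 ≈ -3.6388e+8 + 1.0428e+5*I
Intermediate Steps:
V(f) = 7/(-2 + f)
y(H) = √(7/3 + H) (y(H) = √(H + 7/(-2 + 5)) = √(H + 7/3) = √(7/3 + H))
(y(-157) - 43396)*(-4274 + 12659) = (√(21 + 9*(-157))/3 - 43396)*(-4274 + 12659) = (√(21 - 1413)/3 - 43396)*8385 = (√(-1392)/3 - 43396)*8385 = ((4*I*√87)/3 - 43396)*8385 = (4*I*√87/3 - 43396)*8385 = (-43396 + 4*I*√87/3)*8385 = -363875460 + 11180*I*√87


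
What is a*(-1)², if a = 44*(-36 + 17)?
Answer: -836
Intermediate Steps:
a = -836 (a = 44*(-19) = -836)
a*(-1)² = -836*(-1)² = -836*1 = -836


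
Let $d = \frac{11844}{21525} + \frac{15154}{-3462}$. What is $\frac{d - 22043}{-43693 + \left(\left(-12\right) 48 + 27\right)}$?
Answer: $\frac{19558566983}{39248737275} \approx 0.49832$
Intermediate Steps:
$d = - \frac{6790141}{1774275}$ ($d = 11844 \cdot \frac{1}{21525} + 15154 \left(- \frac{1}{3462}\right) = \frac{564}{1025} - \frac{7577}{1731} = - \frac{6790141}{1774275} \approx -3.827$)
$\frac{d - 22043}{-43693 + \left(\left(-12\right) 48 + 27\right)} = \frac{- \frac{6790141}{1774275} - 22043}{-43693 + \left(\left(-12\right) 48 + 27\right)} = - \frac{39117133966}{1774275 \left(-43693 + \left(-576 + 27\right)\right)} = - \frac{39117133966}{1774275 \left(-43693 - 549\right)} = - \frac{39117133966}{1774275 \left(-44242\right)} = \left(- \frac{39117133966}{1774275}\right) \left(- \frac{1}{44242}\right) = \frac{19558566983}{39248737275}$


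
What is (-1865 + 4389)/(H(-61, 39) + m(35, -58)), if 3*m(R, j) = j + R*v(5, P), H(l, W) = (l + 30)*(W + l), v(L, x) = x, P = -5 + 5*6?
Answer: 7572/2863 ≈ 2.6448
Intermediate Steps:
P = 25 (P = -5 + 30 = 25)
H(l, W) = (30 + l)*(W + l)
m(R, j) = j/3 + 25*R/3 (m(R, j) = (j + R*25)/3 = (j + 25*R)/3 = j/3 + 25*R/3)
(-1865 + 4389)/(H(-61, 39) + m(35, -58)) = (-1865 + 4389)/(((-61)² + 30*39 + 30*(-61) + 39*(-61)) + ((⅓)*(-58) + (25/3)*35)) = 2524/((3721 + 1170 - 1830 - 2379) + (-58/3 + 875/3)) = 2524/(682 + 817/3) = 2524/(2863/3) = 2524*(3/2863) = 7572/2863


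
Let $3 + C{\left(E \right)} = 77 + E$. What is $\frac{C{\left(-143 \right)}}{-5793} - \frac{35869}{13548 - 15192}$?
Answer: $\frac{69300851}{3174564} \approx 21.83$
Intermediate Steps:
$C{\left(E \right)} = 74 + E$ ($C{\left(E \right)} = -3 + \left(77 + E\right) = 74 + E$)
$\frac{C{\left(-143 \right)}}{-5793} - \frac{35869}{13548 - 15192} = \frac{74 - 143}{-5793} - \frac{35869}{13548 - 15192} = \left(-69\right) \left(- \frac{1}{5793}\right) - \frac{35869}{-1644} = \frac{23}{1931} - - \frac{35869}{1644} = \frac{23}{1931} + \frac{35869}{1644} = \frac{69300851}{3174564}$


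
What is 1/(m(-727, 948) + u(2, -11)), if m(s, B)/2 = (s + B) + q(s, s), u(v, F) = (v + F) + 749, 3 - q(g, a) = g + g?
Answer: 1/4096 ≈ 0.00024414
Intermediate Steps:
q(g, a) = 3 - 2*g (q(g, a) = 3 - (g + g) = 3 - 2*g)
u(v, F) = 749 + F + v (u(v, F) = (F + v) + 749 = 749 + F + v)
m(s, B) = 6 - 2*s + 2*B (m(s, B) = 2*((s + B) + (3 - 2*s)) = 2*((B + s) + (3 - 2*s)) = 2*(3 + B - s) = 6 - 2*s + 2*B)
1/(m(-727, 948) + u(2, -11)) = 1/((6 - 2*(-727) + 2*948) + (749 - 11 + 2)) = 1/((6 + 1454 + 1896) + 740) = 1/(3356 + 740) = 1/4096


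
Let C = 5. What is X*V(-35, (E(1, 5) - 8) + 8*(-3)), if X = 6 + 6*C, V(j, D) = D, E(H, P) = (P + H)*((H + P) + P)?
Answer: 1224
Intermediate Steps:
E(H, P) = (H + P)*(H + 2*P)
X = 36 (X = 6 + 6*5 = 6 + 30 = 36)
X*V(-35, (E(1, 5) - 8) + 8*(-3)) = 36*(((1² + 2*5² + 3*1*5) - 8) + 8*(-3)) = 36*(((1 + 2*25 + 15) - 8) - 24) = 36*(((1 + 50 + 15) - 8) - 24) = 36*((66 - 8) - 24) = 36*(58 - 24) = 36*34 = 1224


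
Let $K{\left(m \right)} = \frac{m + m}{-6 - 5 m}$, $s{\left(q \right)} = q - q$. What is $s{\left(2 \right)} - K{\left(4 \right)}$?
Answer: $\frac{4}{13} \approx 0.30769$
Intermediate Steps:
$s{\left(q \right)} = 0$
$K{\left(m \right)} = \frac{2 m}{-6 - 5 m}$
$s{\left(2 \right)} - K{\left(4 \right)} = 0 - \left(-2\right) 4 \frac{1}{6 + 5 \cdot 4} = 0 - \left(-2\right) 4 \frac{1}{6 + 20} = 0 - \left(-2\right) 4 \cdot \frac{1}{26} = 0 - - \frac{4}{13} = 0 + \frac{4}{13} = \frac{4}{13}$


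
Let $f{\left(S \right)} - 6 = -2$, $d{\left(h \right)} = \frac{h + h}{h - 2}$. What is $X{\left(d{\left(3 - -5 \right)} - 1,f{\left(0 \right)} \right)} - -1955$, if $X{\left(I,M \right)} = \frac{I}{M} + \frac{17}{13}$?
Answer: $\frac{305249}{156} \approx 1956.7$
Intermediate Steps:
$d{\left(h \right)} = \frac{2 h}{-2 + h}$
$f{\left(S \right)} = 4$ ($f{\left(S \right)} = 6 - 2 = 4$)
$X{\left(I,M \right)} = \frac{17}{13} + \frac{I}{M}$ ($X{\left(I,M \right)} = \frac{I}{M} + 17 \cdot \frac{1}{13} = \frac{I}{M} + \frac{17}{13} = \frac{17}{13} + \frac{I}{M}$)
$X{\left(d{\left(3 - -5 \right)} - 1,f{\left(0 \right)} \right)} - -1955 = \left(\frac{17}{13} + \frac{\frac{2 \left(3 - -5\right)}{-2 + \left(3 - -5\right)} - 1}{4}\right) - -1955 = \left(\frac{17}{13} + \left(\frac{2 \left(3 + 5\right)}{-2 + \left(3 + 5\right)} - 1\right) \frac{1}{4}\right) + 1955 = \left(\frac{17}{13} + \left(2 \cdot 8 \frac{1}{-2 + 8} - 1\right) \frac{1}{4}\right) + 1955 = \left(\frac{17}{13} + \left(2 \cdot 8 \cdot \frac{1}{6} - 1\right) \frac{1}{4}\right) + 1955 = \left(\frac{17}{13} + \left(\frac{8}{3} - 1\right) \frac{1}{4}\right) + 1955 = \left(\frac{17}{13} + \frac{5}{3} \cdot \frac{1}{4}\right) + 1955 = \left(\frac{17}{13} + \frac{5}{12}\right) + 1955 = \frac{269}{156} + 1955 = \frac{305249}{156}$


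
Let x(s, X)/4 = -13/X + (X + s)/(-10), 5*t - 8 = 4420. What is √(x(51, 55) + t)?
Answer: 2*√636955/55 ≈ 29.022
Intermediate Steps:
t = 4428/5 (t = 8/5 + (⅕)*4420 = 8/5 + 884 = 4428/5 ≈ 885.60)
x(s, X) = -52/X - 2*X/5 - 2*s/5 (x(s, X) = 4*(-13/X + (X + s)/(-10)) = 4*(-13/X + (X + s)*(-⅒)) = 4*(-13/X + (-X/10 - s/10)) = 4*(-13/X - X/10 - s/10) = -52/X - 2*X/5 - 2*s/5)
√(x(51, 55) + t) = √((⅖)*(-130 - 1*55*(55 + 51))/55 + 4428/5) = √((⅖)*(1/55)*(-130 - 1*55*106) + 4428/5) = √((⅖)*(1/55)*(-130 - 5830) + 4428/5) = √((⅖)*(1/55)*(-5960) + 4428/5) = √(-2384/55 + 4428/5) = √(46324/55) = 2*√636955/55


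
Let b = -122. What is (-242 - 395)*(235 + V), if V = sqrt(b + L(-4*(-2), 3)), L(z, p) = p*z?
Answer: -149695 - 4459*I*sqrt(2) ≈ -1.497e+5 - 6306.0*I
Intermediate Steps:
V = 7*I*sqrt(2) (V = sqrt(-122 + 3*(-4*(-2))) = sqrt(-122 + 3*8) = sqrt(-122 + 24) = sqrt(-98) = 7*I*sqrt(2) ≈ 9.8995*I)
(-242 - 395)*(235 + V) = (-242 - 395)*(235 + 7*I*sqrt(2)) = -637*(235 + 7*I*sqrt(2)) = -149695 - 4459*I*sqrt(2)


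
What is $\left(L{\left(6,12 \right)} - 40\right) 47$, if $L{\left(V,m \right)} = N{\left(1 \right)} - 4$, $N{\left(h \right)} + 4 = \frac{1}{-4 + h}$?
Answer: $- \frac{6815}{3} \approx -2271.7$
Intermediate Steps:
$N{\left(h \right)} = -4 + \frac{1}{-4 + h}$
$L{\left(V,m \right)} = - \frac{25}{3}$ ($L{\left(V,m \right)} = \frac{17 - 4}{-4 + 1} - 4 = \frac{17 - 4}{-3} - 4 = \left(- \frac{1}{3}\right) 13 - 4 = - \frac{13}{3} - 4 = - \frac{25}{3}$)
$\left(L{\left(6,12 \right)} - 40\right) 47 = \left(- \frac{25}{3} - 40\right) 47 = \left(- \frac{145}{3}\right) 47 = - \frac{6815}{3}$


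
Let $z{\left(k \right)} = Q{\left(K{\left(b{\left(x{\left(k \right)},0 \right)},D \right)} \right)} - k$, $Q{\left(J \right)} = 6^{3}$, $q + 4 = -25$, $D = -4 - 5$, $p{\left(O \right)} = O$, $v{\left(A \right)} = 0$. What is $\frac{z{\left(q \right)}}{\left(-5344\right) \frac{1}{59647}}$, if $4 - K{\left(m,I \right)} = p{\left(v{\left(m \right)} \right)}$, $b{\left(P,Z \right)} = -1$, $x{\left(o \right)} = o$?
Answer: $- \frac{14613515}{5344} \approx -2734.6$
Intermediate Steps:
$D = -9$ ($D = -4 - 5 = -9$)
$K{\left(m,I \right)} = 4$ ($K{\left(m,I \right)} = 4 - 0 = 4 + 0 = 4$)
$q = -29$ ($q = -4 - 25 = -29$)
$Q{\left(J \right)} = 216$
$z{\left(k \right)} = 216 - k$
$\frac{z{\left(q \right)}}{\left(-5344\right) \frac{1}{59647}} = \frac{216 - -29}{\left(-5344\right) \frac{1}{59647}} = \frac{216 + 29}{\left(-5344\right) \frac{1}{59647}} = \frac{245}{- \frac{5344}{59647}} = 245 \left(- \frac{59647}{5344}\right) = - \frac{14613515}{5344}$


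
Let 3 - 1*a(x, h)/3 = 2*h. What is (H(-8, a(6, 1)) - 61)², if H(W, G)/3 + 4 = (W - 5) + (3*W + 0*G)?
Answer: 33856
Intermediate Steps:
a(x, h) = 9 - 6*h
H(W, G) = -27 + 12*W (H(W, G) = -12 + 3*((W - 5) + (3*W + 0*G)) = -12 + 3*((-5 + W) + (3*W + 0)) = -12 + 3*((-5 + W) + 3*W) = -12 + 3*(-5 + 4*W) = -12 + (-15 + 12*W) = -27 + 12*W)
(H(-8, a(6, 1)) - 61)² = ((-27 + 12*(-8)) - 61)² = ((-27 - 96) - 61)² = (-123 - 61)² = (-184)² = 33856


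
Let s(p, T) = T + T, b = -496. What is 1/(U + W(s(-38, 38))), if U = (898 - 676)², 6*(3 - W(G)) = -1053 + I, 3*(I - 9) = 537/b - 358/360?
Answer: 401760/19871497721 ≈ 2.0218e-5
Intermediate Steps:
s(p, T) = 2*T
I = 556279/66960 (I = 9 + (537/(-496) - 358/360)/3 = 9 + (537*(-1/496) - 358*1/360)/3 = 9 + (-537/496 - 179/180)/3 = 9 + (⅓)*(-46361/22320) = 9 - 46361/66960 = 556279/66960 ≈ 8.3076)
W(G) = 71157881/401760 (W(G) = 3 - (-1053 + 556279/66960)/6 = 3 - ⅙*(-69952601/66960) = 3 + 69952601/401760 = 71157881/401760)
U = 49284 (U = 222² = 49284)
1/(U + W(s(-38, 38))) = 1/(49284 + 71157881/401760) = 1/(19871497721/401760) = 401760/19871497721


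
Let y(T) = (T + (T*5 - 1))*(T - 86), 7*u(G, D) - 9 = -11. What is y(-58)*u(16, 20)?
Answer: -100512/7 ≈ -14359.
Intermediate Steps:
u(G, D) = -2/7 (u(G, D) = 9/7 + (⅐)*(-11) = 9/7 - 11/7 = -2/7)
y(T) = (-1 + 6*T)*(-86 + T) (y(T) = (T + (5*T - 1))*(-86 + T) = (T + (-1 + 5*T))*(-86 + T) = (-1 + 6*T)*(-86 + T))
y(-58)*u(16, 20) = (86 - 517*(-58) + 6*(-58)²)*(-2/7) = (86 + 29986 + 6*3364)*(-2/7) = (86 + 29986 + 20184)*(-2/7) = 50256*(-2/7) = -100512/7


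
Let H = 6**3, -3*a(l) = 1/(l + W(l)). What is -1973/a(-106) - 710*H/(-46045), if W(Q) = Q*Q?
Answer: 606674860902/9209 ≈ 6.5878e+7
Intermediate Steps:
W(Q) = Q**2
a(l) = -1/(3*(l + l**2))
H = 216
-1973/a(-106) - 710*H/(-46045) = -1973/((-1/3/(-106*(1 - 106)))) - 710*216/(-46045) = -1973/((-1/3*(-1/106)/(-105))) - 153360*(-1/46045) = -1973/((-1/3*(-1/106)*(-1/105))) + 30672/9209 = -1973/(-1/33390) + 30672/9209 = -1973*(-33390) + 30672/9209 = 65878470 + 30672/9209 = 606674860902/9209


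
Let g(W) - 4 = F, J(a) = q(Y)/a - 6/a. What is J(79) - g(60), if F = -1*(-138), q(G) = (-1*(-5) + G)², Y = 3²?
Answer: -11028/79 ≈ -139.59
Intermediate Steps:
Y = 9
q(G) = (5 + G)²
J(a) = 190/a (J(a) = (5 + 9)²/a - 6/a = 14²/a - 6/a = 196/a - 6/a = 190/a)
F = 138
g(W) = 142 (g(W) = 4 + 138 = 142)
J(79) - g(60) = 190/79 - 1*142 = 190*(1/79) - 142 = 190/79 - 142 = -11028/79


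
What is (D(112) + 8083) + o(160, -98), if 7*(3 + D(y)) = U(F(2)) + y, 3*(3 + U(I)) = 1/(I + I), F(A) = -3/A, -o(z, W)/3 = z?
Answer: 68540/9 ≈ 7615.6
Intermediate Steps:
o(z, W) = -3*z
U(I) = -3 + 1/(6*I) (U(I) = -3 + 1/(3*(I + I)) = -3 + 1/(3*((2*I))) = -3 + (1/(2*I))/3 = -3 + 1/(6*I))
D(y) = -31/9 + y/7 (D(y) = -3 + ((-3 + 1/(6*((-3/2)))) + y)/7 = -3 + ((-3 + 1/(6*((-3*1/2)))) + y)/7 = -3 + ((-3 + 1/(6*(-3/2))) + y)/7 = -3 + ((-3 + (1/6)*(-2/3)) + y)/7 = -3 + ((-3 - 1/9) + y)/7 = -3 + (-28/9 + y)/7 = -3 + (-4/9 + y/7) = -31/9 + y/7)
(D(112) + 8083) + o(160, -98) = ((-31/9 + (1/7)*112) + 8083) - 3*160 = ((-31/9 + 16) + 8083) - 480 = (113/9 + 8083) - 480 = 72860/9 - 480 = 68540/9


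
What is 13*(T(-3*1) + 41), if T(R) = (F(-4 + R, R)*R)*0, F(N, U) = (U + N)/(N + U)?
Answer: 533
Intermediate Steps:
F(N, U) = 1 (F(N, U) = (N + U)/(N + U) = 1)
T(R) = 0 (T(R) = (1*R)*0 = R*0 = 0)
13*(T(-3*1) + 41) = 13*(0 + 41) = 13*41 = 533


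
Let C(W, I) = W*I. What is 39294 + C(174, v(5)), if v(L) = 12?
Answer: 41382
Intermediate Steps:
C(W, I) = I*W
39294 + C(174, v(5)) = 39294 + 12*174 = 39294 + 2088 = 41382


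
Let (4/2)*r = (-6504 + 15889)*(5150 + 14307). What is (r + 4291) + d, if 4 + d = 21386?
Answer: 182655291/2 ≈ 9.1328e+7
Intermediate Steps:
d = 21382 (d = -4 + 21386 = 21382)
r = 182603945/2 (r = ((-6504 + 15889)*(5150 + 14307))/2 = (9385*19457)/2 = (1/2)*182603945 = 182603945/2 ≈ 9.1302e+7)
(r + 4291) + d = (182603945/2 + 4291) + 21382 = 182612527/2 + 21382 = 182655291/2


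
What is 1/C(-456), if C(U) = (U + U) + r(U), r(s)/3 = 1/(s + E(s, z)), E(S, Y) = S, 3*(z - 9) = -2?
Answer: -304/277249 ≈ -0.0010965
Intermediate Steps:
z = 25/3 (z = 9 + (⅓)*(-2) = 9 - ⅔ = 25/3 ≈ 8.3333)
r(s) = 3/(2*s) (r(s) = 3/(s + s) = 3/((2*s)) = 3*(1/(2*s)) = 3/(2*s))
C(U) = 2*U + 3/(2*U) (C(U) = (U + U) + 3/(2*U) = 2*U + 3/(2*U))
1/C(-456) = 1/(2*(-456) + (3/2)/(-456)) = 1/(-912 + (3/2)*(-1/456)) = 1/(-912 - 1/304) = 1/(-277249/304) = -304/277249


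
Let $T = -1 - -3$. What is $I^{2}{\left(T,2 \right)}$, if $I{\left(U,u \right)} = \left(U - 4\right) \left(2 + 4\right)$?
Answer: $144$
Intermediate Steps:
$T = 2$ ($T = -1 + 3 = 2$)
$I{\left(U,u \right)} = -24 + 6 U$ ($I{\left(U,u \right)} = \left(-4 + U\right) 6 = -24 + 6 U$)
$I^{2}{\left(T,2 \right)} = \left(-24 + 6 \cdot 2\right)^{2} = \left(-24 + 12\right)^{2} = \left(-12\right)^{2} = 144$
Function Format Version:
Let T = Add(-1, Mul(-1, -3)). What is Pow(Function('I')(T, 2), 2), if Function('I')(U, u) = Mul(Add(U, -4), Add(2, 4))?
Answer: 144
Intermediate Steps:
T = 2 (T = Add(-1, 3) = 2)
Function('I')(U, u) = Add(-24, Mul(6, U)) (Function('I')(U, u) = Mul(Add(-4, U), 6) = Add(-24, Mul(6, U)))
Pow(Function('I')(T, 2), 2) = Pow(Add(-24, Mul(6, 2)), 2) = Pow(Add(-24, 12), 2) = Pow(-12, 2) = 144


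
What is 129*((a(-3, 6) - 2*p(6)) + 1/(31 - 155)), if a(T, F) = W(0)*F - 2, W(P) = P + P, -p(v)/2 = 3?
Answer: 159831/124 ≈ 1289.0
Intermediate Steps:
p(v) = -6 (p(v) = -2*3 = -6)
W(P) = 2*P
a(T, F) = -2 (a(T, F) = (2*0)*F - 2 = 0*F - 2 = 0 - 2 = -2)
129*((a(-3, 6) - 2*p(6)) + 1/(31 - 155)) = 129*((-2 - 2*(-6)) + 1/(31 - 155)) = 129*((-2 + 12) + 1/(-124)) = 129*(10 - 1/124) = 129*(1239/124) = 159831/124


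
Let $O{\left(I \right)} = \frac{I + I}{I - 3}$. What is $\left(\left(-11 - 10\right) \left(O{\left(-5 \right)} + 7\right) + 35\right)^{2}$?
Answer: $\frac{305809}{16} \approx 19113.0$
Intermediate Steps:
$O{\left(I \right)} = \frac{2 I}{-3 + I}$
$\left(\left(-11 - 10\right) \left(O{\left(-5 \right)} + 7\right) + 35\right)^{2} = \left(\left(-11 - 10\right) \left(2 \left(-5\right) \frac{1}{-3 - 5} + 7\right) + 35\right)^{2} = \left(- 21 \left(2 \left(-5\right) \frac{1}{-8} + 7\right) + 35\right)^{2} = \left(- 21 \left(2 \left(-5\right) \left(- \frac{1}{8}\right) + 7\right) + 35\right)^{2} = \left(- 21 \left(\frac{5}{4} + 7\right) + 35\right)^{2} = \left(\left(-21\right) \frac{33}{4} + 35\right)^{2} = \left(- \frac{693}{4} + 35\right)^{2} = \left(- \frac{553}{4}\right)^{2} = \frac{305809}{16}$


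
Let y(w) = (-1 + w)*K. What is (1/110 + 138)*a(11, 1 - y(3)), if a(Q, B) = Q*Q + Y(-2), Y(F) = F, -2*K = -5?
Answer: 1806539/110 ≈ 16423.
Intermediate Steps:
K = 5/2 (K = -1/2*(-5) = 5/2 ≈ 2.5000)
y(w) = -5/2 + 5*w/2 (y(w) = (-1 + w)*(5/2) = -5/2 + 5*w/2)
a(Q, B) = -2 + Q**2 (a(Q, B) = Q*Q - 2 = Q**2 - 2 = -2 + Q**2)
(1/110 + 138)*a(11, 1 - y(3)) = (1/110 + 138)*(-2 + 11**2) = (1/110 + 138)*(-2 + 121) = (15181/110)*119 = 1806539/110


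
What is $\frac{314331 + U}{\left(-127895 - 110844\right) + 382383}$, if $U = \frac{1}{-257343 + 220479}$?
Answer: $\frac{11587497983}{5295292416} \approx 2.1883$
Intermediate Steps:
$U = - \frac{1}{36864}$ ($U = \frac{1}{-36864} = - \frac{1}{36864} \approx -2.7127 \cdot 10^{-5}$)
$\frac{314331 + U}{\left(-127895 - 110844\right) + 382383} = \frac{314331 - \frac{1}{36864}}{\left(-127895 - 110844\right) + 382383} = \frac{11587497983}{36864 \left(-238739 + 382383\right)} = \frac{11587497983}{36864 \cdot 143644} = \frac{11587497983}{36864} \cdot \frac{1}{143644} = \frac{11587497983}{5295292416}$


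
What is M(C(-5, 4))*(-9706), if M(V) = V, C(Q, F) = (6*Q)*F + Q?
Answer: 1213250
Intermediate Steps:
C(Q, F) = Q + 6*F*Q (C(Q, F) = 6*F*Q + Q = Q + 6*F*Q)
M(C(-5, 4))*(-9706) = -5*(1 + 6*4)*(-9706) = -5*(1 + 24)*(-9706) = -5*25*(-9706) = -125*(-9706) = 1213250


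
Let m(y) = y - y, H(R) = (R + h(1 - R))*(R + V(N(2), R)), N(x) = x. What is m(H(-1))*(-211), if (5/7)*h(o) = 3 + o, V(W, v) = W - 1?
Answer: 0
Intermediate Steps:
V(W, v) = -1 + W
h(o) = 21/5 + 7*o/5 (h(o) = 7*(3 + o)/5 = 21/5 + 7*o/5)
H(R) = (1 + R)*(28/5 - 2*R/5) (H(R) = (R + (21/5 + 7*(1 - R)/5))*(R + (-1 + 2)) = (R + (21/5 + (7/5 - 7*R/5)))*(R + 1) = (R + (28/5 - 7*R/5))*(1 + R) = (28/5 - 2*R/5)*(1 + R) = (1 + R)*(28/5 - 2*R/5))
m(y) = 0
m(H(-1))*(-211) = 0*(-211) = 0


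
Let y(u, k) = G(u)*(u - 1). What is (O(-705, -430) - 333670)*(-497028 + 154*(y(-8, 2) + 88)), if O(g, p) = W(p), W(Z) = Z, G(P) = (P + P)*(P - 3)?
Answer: 243028349200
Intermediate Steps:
G(P) = 2*P*(-3 + P) (G(P) = (2*P)*(-3 + P) = 2*P*(-3 + P))
y(u, k) = 2*u*(-1 + u)*(-3 + u) (y(u, k) = (2*u*(-3 + u))*(u - 1) = (2*u*(-3 + u))*(-1 + u) = 2*u*(-1 + u)*(-3 + u))
O(g, p) = p
(O(-705, -430) - 333670)*(-497028 + 154*(y(-8, 2) + 88)) = (-430 - 333670)*(-497028 + 154*(2*(-8)*(-1 - 8)*(-3 - 8) + 88)) = -334100*(-497028 + 154*(2*(-8)*(-9)*(-11) + 88)) = -334100*(-497028 + 154*(-1584 + 88)) = -334100*(-497028 + 154*(-1496)) = -334100*(-497028 - 230384) = -334100*(-727412) = 243028349200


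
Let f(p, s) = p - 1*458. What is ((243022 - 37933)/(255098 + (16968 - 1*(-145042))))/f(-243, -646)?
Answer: -68363/97464236 ≈ -0.00070142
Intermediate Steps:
f(p, s) = -458 + p (f(p, s) = p - 458 = -458 + p)
((243022 - 37933)/(255098 + (16968 - 1*(-145042))))/f(-243, -646) = ((243022 - 37933)/(255098 + (16968 - 1*(-145042))))/(-458 - 243) = (205089/(255098 + (16968 + 145042)))/(-701) = (205089/(255098 + 162010))*(-1/701) = (205089/417108)*(-1/701) = (205089*(1/417108))*(-1/701) = (68363/139036)*(-1/701) = -68363/97464236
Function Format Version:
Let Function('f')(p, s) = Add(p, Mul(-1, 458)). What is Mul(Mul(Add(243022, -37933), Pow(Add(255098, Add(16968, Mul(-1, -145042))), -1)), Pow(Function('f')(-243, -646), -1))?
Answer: Rational(-68363, 97464236) ≈ -0.00070142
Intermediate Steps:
Function('f')(p, s) = Add(-458, p) (Function('f')(p, s) = Add(p, -458) = Add(-458, p))
Mul(Mul(Add(243022, -37933), Pow(Add(255098, Add(16968, Mul(-1, -145042))), -1)), Pow(Function('f')(-243, -646), -1)) = Mul(Mul(Add(243022, -37933), Pow(Add(255098, Add(16968, Mul(-1, -145042))), -1)), Pow(Add(-458, -243), -1)) = Mul(Mul(205089, Pow(Add(255098, Add(16968, 145042)), -1)), Pow(-701, -1)) = Mul(Mul(205089, Pow(Add(255098, 162010), -1)), Rational(-1, 701)) = Mul(Mul(205089, Pow(417108, -1)), Rational(-1, 701)) = Mul(Mul(205089, Rational(1, 417108)), Rational(-1, 701)) = Mul(Rational(68363, 139036), Rational(-1, 701)) = Rational(-68363, 97464236)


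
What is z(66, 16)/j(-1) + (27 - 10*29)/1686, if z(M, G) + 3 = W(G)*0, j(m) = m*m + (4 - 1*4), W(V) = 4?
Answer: -5321/1686 ≈ -3.1560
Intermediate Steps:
j(m) = m² (j(m) = m² + (4 - 4) = m² + 0 = m²)
z(M, G) = -3 (z(M, G) = -3 + 4*0 = -3 + 0 = -3)
z(66, 16)/j(-1) + (27 - 10*29)/1686 = -3/((-1)²) + (27 - 10*29)/1686 = -3/1 + (27 - 290)*(1/1686) = -3*1 - 263*1/1686 = -3 - 263/1686 = -5321/1686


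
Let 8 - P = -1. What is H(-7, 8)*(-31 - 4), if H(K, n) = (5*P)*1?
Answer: -1575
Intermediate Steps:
P = 9 (P = 8 - 1*(-1) = 8 + 1 = 9)
H(K, n) = 45 (H(K, n) = (5*9)*1 = 45*1 = 45)
H(-7, 8)*(-31 - 4) = 45*(-31 - 4) = 45*(-35) = -1575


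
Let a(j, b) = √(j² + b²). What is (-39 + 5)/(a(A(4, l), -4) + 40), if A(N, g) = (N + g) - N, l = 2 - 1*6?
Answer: -85/98 + 17*√2/196 ≈ -0.74469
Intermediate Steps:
l = -4 (l = 2 - 6 = -4)
A(N, g) = g
a(j, b) = √(b² + j²)
(-39 + 5)/(a(A(4, l), -4) + 40) = (-39 + 5)/(√((-4)² + (-4)²) + 40) = -34/(√(16 + 16) + 40) = -34/(√32 + 40) = -34/(4*√2 + 40) = -34/(40 + 4*√2)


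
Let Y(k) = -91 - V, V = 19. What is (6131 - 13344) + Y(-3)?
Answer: -7323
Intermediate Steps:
Y(k) = -110 (Y(k) = -91 - 1*19 = -91 - 19 = -110)
(6131 - 13344) + Y(-3) = (6131 - 13344) - 110 = -7213 - 110 = -7323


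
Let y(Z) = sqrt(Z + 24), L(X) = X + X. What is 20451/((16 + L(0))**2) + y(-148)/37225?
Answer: 20451/256 + 2*I*sqrt(31)/37225 ≈ 79.887 + 0.00029914*I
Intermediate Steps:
L(X) = 2*X
y(Z) = sqrt(24 + Z)
20451/((16 + L(0))**2) + y(-148)/37225 = 20451/((16 + 2*0)**2) + sqrt(24 - 148)/37225 = 20451/((16 + 0)**2) + sqrt(-124)*(1/37225) = 20451/(16**2) + (2*I*sqrt(31))*(1/37225) = 20451/256 + 2*I*sqrt(31)/37225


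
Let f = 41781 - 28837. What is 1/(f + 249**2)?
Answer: 1/74945 ≈ 1.3343e-5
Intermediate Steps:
f = 12944
1/(f + 249**2) = 1/(12944 + 249**2) = 1/(12944 + 62001) = 1/74945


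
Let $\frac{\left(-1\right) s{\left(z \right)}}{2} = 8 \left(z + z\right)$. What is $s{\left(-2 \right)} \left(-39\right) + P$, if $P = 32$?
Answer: $-2464$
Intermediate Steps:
$s{\left(z \right)} = - 32 z$ ($s{\left(z \right)} = - 2 \cdot 8 \left(z + z\right) = - 2 \cdot 8 \cdot 2 z = - 2 \cdot 16 z = - 32 z$)
$s{\left(-2 \right)} \left(-39\right) + P = \left(-32\right) \left(-2\right) \left(-39\right) + 32 = 64 \left(-39\right) + 32 = -2496 + 32 = -2464$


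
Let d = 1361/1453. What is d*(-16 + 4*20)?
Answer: 87104/1453 ≈ 59.948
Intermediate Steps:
d = 1361/1453 (d = 1361*(1/1453) = 1361/1453 ≈ 0.93668)
d*(-16 + 4*20) = 1361*(-16 + 4*20)/1453 = 1361*(-16 + 80)/1453 = (1361/1453)*64 = 87104/1453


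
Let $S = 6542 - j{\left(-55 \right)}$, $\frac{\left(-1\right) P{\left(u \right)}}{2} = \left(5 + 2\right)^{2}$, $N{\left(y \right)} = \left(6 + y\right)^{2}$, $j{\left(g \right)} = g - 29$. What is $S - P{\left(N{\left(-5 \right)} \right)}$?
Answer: $6724$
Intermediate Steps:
$j{\left(g \right)} = -29 + g$ ($j{\left(g \right)} = g - 29 = -29 + g$)
$P{\left(u \right)} = -98$ ($P{\left(u \right)} = - 2 \left(5 + 2\right)^{2} = - 2 \cdot 7^{2} = \left(-2\right) 49 = -98$)
$S = 6626$ ($S = 6542 - \left(-29 - 55\right) = 6542 - -84 = 6542 + 84 = 6626$)
$S - P{\left(N{\left(-5 \right)} \right)} = 6626 - -98 = 6626 + 98 = 6724$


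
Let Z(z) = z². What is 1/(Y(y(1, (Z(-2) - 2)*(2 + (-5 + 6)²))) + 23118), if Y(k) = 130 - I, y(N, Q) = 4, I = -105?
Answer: 1/23353 ≈ 4.2821e-5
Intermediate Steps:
Y(k) = 235 (Y(k) = 130 - 1*(-105) = 130 + 105 = 235)
1/(Y(y(1, (Z(-2) - 2)*(2 + (-5 + 6)²))) + 23118) = 1/(235 + 23118) = 1/23353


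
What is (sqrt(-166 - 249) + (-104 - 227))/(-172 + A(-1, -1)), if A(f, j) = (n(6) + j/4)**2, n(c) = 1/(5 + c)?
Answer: 640816/332943 - 1936*I*sqrt(415)/332943 ≈ 1.9247 - 0.11846*I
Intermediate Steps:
A(f, j) = (1/11 + j/4)**2 (A(f, j) = (1/(5 + 6) + j/4)**2 = (1/11 + j*(1/4))**2 = (1/11 + j/4)**2)
(sqrt(-166 - 249) + (-104 - 227))/(-172 + A(-1, -1)) = (sqrt(-166 - 249) + (-104 - 227))/(-172 + (4 + 11*(-1))**2/1936) = (sqrt(-415) - 331)/(-172 + (4 - 11)**2/1936) = (I*sqrt(415) - 331)/(-172 + (1/1936)*(-7)**2) = (-331 + I*sqrt(415))/(-172 + (1/1936)*49) = (-331 + I*sqrt(415))/(-172 + 49/1936) = (-331 + I*sqrt(415))/(-332943/1936) = (-331 + I*sqrt(415))*(-1936/332943) = 640816/332943 - 1936*I*sqrt(415)/332943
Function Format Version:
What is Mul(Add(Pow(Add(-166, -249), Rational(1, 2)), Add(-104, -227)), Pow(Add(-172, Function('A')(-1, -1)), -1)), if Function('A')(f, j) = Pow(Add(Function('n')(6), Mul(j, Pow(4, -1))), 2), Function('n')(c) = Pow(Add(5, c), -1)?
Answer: Add(Rational(640816, 332943), Mul(Rational(-1936, 332943), I, Pow(415, Rational(1, 2)))) ≈ Add(1.9247, Mul(-0.11846, I))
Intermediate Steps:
Function('A')(f, j) = Pow(Add(Rational(1, 11), Mul(Rational(1, 4), j)), 2) (Function('A')(f, j) = Pow(Add(Pow(Add(5, 6), -1), Mul(j, Pow(4, -1))), 2) = Pow(Add(Pow(11, -1), Mul(j, Rational(1, 4))), 2) = Pow(Add(Rational(1, 11), Mul(Rational(1, 4), j)), 2))
Mul(Add(Pow(Add(-166, -249), Rational(1, 2)), Add(-104, -227)), Pow(Add(-172, Function('A')(-1, -1)), -1)) = Mul(Add(Pow(Add(-166, -249), Rational(1, 2)), Add(-104, -227)), Pow(Add(-172, Mul(Rational(1, 1936), Pow(Add(4, Mul(11, -1)), 2))), -1)) = Mul(Add(Pow(-415, Rational(1, 2)), -331), Pow(Add(-172, Mul(Rational(1, 1936), Pow(Add(4, -11), 2))), -1)) = Mul(Add(Mul(I, Pow(415, Rational(1, 2))), -331), Pow(Add(-172, Mul(Rational(1, 1936), Pow(-7, 2))), -1)) = Mul(Add(-331, Mul(I, Pow(415, Rational(1, 2)))), Pow(Add(-172, Mul(Rational(1, 1936), 49)), -1)) = Mul(Add(-331, Mul(I, Pow(415, Rational(1, 2)))), Pow(Add(-172, Rational(49, 1936)), -1)) = Mul(Add(-331, Mul(I, Pow(415, Rational(1, 2)))), Pow(Rational(-332943, 1936), -1)) = Mul(Add(-331, Mul(I, Pow(415, Rational(1, 2)))), Rational(-1936, 332943)) = Add(Rational(640816, 332943), Mul(Rational(-1936, 332943), I, Pow(415, Rational(1, 2))))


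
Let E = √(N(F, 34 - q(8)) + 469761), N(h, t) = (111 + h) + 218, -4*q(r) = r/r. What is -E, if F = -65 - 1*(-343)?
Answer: -4*√29398 ≈ -685.83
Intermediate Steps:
q(r) = -¼ (q(r) = -r/(4*r) = -¼*1 = -¼)
F = 278 (F = -65 + 343 = 278)
N(h, t) = 329 + h
E = 4*√29398 (E = √((329 + 278) + 469761) = √(607 + 469761) = √470368 = 4*√29398 ≈ 685.83)
-E = -4*√29398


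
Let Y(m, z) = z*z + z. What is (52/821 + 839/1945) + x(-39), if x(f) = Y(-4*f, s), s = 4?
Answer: 32726859/1596845 ≈ 20.495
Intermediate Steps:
Y(m, z) = z + z² (Y(m, z) = z² + z = z + z²)
x(f) = 20 (x(f) = 4*(1 + 4) = 4*5 = 20)
(52/821 + 839/1945) + x(-39) = (52/821 + 839/1945) + 20 = 789959/1596845 + 20 = 32726859/1596845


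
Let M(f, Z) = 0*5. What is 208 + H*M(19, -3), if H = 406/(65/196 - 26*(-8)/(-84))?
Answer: 208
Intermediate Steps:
M(f, Z) = 0
H = -238728/1261 (H = 406/(65*(1/196) + 208*(-1/84)) = 406/(65/196 - 52/21) = 406/(-1261/588) = 406*(-588/1261) = -238728/1261 ≈ -189.32)
208 + H*M(19, -3) = 208 - 238728/1261*0 = 208 + 0 = 208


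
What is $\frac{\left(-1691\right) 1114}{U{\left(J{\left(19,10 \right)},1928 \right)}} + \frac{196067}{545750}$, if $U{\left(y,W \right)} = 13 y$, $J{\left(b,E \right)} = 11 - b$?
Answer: $\frac{257022512867}{14189500} \approx 18114.0$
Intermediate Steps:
$\frac{\left(-1691\right) 1114}{U{\left(J{\left(19,10 \right)},1928 \right)}} + \frac{196067}{545750} = \frac{\left(-1691\right) 1114}{13 \left(11 - 19\right)} + \frac{196067}{545750} = - \frac{1883774}{13 \left(11 - 19\right)} + 196067 \cdot \frac{1}{545750} = - \frac{1883774}{13 \left(-8\right)} + \frac{196067}{545750} = - \frac{1883774}{-104} + \frac{196067}{545750} = \left(-1883774\right) \left(- \frac{1}{104}\right) + \frac{196067}{545750} = \frac{941887}{52} + \frac{196067}{545750} = \frac{257022512867}{14189500}$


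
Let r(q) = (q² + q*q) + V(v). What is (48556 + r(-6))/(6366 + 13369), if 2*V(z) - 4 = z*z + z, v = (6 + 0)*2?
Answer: 48708/19735 ≈ 2.4681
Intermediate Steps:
v = 12 (v = 6*2 = 12)
V(z) = 2 + z/2 + z²/2 (V(z) = 2 + (z*z + z)/2 = 2 + (z² + z)/2 = 2 + (z + z²)/2 = 2 + (z/2 + z²/2) = 2 + z/2 + z²/2)
r(q) = 80 + 2*q² (r(q) = (q² + q*q) + (2 + (½)*12 + (½)*12²) = (q² + q²) + (2 + 6 + (½)*144) = 2*q² + (2 + 6 + 72) = 2*q² + 80 = 80 + 2*q²)
(48556 + r(-6))/(6366 + 13369) = (48556 + (80 + 2*(-6)²))/(6366 + 13369) = (48556 + (80 + 2*36))/19735 = (48556 + (80 + 72))*(1/19735) = (48556 + 152)*(1/19735) = 48708*(1/19735) = 48708/19735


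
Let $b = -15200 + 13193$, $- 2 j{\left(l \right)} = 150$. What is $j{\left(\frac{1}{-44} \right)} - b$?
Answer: $1932$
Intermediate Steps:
$j{\left(l \right)} = -75$ ($j{\left(l \right)} = \left(- \frac{1}{2}\right) 150 = -75$)
$b = -2007$
$j{\left(\frac{1}{-44} \right)} - b = -75 - -2007 = -75 + 2007 = 1932$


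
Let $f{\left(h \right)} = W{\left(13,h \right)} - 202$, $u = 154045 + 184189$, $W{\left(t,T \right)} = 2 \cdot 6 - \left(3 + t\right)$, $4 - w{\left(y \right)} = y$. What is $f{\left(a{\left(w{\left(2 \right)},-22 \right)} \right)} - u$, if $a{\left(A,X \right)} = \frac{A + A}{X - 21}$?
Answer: $-338440$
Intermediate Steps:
$w{\left(y \right)} = 4 - y$
$a{\left(A,X \right)} = \frac{2 A}{-21 + X}$
$W{\left(t,T \right)} = 9 - t$ ($W{\left(t,T \right)} = 12 - \left(3 + t\right) = 9 - t$)
$u = 338234$
$f{\left(h \right)} = -206$ ($f{\left(h \right)} = \left(9 - 13\right) - 202 = -4 - 202 = -206$)
$f{\left(a{\left(w{\left(2 \right)},-22 \right)} \right)} - u = -206 - 338234 = -338440$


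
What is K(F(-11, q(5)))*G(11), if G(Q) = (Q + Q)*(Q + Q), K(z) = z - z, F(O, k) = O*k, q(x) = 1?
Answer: 0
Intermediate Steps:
K(z) = 0
G(Q) = 4*Q² (G(Q) = (2*Q)*(2*Q) = 4*Q²)
K(F(-11, q(5)))*G(11) = 0*(4*11²) = 0*(4*121) = 0*484 = 0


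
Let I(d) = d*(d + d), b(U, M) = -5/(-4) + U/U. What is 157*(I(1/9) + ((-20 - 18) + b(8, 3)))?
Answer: -1817275/324 ≈ -5608.9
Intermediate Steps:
b(U, M) = 9/4 (b(U, M) = -5*(-¼) + 1 = 5/4 + 1 = 9/4)
I(d) = 2*d² (I(d) = d*(2*d) = 2*d²)
157*(I(1/9) + ((-20 - 18) + b(8, 3))) = 157*(2*(1/9)² + ((-20 - 18) + 9/4)) = 157*(2*(⅑)² + (-38 + 9/4)) = 157*(2*(1/81) - 143/4) = 157*(2/81 - 143/4) = 157*(-11575/324) = -1817275/324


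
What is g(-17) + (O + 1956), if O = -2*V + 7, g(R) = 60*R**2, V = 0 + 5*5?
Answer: 19253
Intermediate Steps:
V = 25 (V = 0 + 25 = 25)
O = -43 (O = -2*25 + 7 = -50 + 7 = -43)
g(-17) + (O + 1956) = 60*(-17)**2 + (-43 + 1956) = 60*289 + 1913 = 17340 + 1913 = 19253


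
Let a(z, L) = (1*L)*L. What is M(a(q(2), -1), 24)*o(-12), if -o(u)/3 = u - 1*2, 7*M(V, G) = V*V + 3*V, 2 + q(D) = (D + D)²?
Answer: 24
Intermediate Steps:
q(D) = -2 + 4*D² (q(D) = -2 + (D + D)² = -2 + (2*D)² = -2 + 4*D²)
a(z, L) = L² (a(z, L) = L*L = L²)
M(V, G) = V²/7 + 3*V/7 (M(V, G) = (V*V + 3*V)/7 = (V² + 3*V)/7 = V²/7 + 3*V/7)
o(u) = 6 - 3*u (o(u) = -3*(u - 1*2) = -3*(u - 2) = -3*(-2 + u) = 6 - 3*u)
M(a(q(2), -1), 24)*o(-12) = ((⅐)*(-1)²*(3 + (-1)²))*(6 - 3*(-12)) = ((⅐)*1*(3 + 1))*(6 + 36) = ((⅐)*1*4)*42 = (4/7)*42 = 24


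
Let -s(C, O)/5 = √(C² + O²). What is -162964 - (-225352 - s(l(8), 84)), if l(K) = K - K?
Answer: 61968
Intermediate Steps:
l(K) = 0
s(C, O) = -5*√(C² + O²)
-162964 - (-225352 - s(l(8), 84)) = -162964 - (-225352 - (-5)*√(0² + 84²)) = -162964 - (-225352 - (-5)*√(0 + 7056)) = -162964 - (-225352 - (-5)*√7056) = -162964 - (-225352 - (-5)*84) = -162964 - (-225352 - 1*(-420)) = -162964 - (-225352 + 420) = -162964 - 1*(-224932) = -162964 + 224932 = 61968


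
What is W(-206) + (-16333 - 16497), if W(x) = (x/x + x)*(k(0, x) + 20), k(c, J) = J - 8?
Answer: 6940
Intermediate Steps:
k(c, J) = -8 + J
W(x) = (1 + x)*(12 + x) (W(x) = (x/x + x)*((-8 + x) + 20) = (1 + x)*(12 + x))
W(-206) + (-16333 - 16497) = (12 + (-206)**2 + 13*(-206)) + (-16333 - 16497) = (12 + 42436 - 2678) - 32830 = 39770 - 32830 = 6940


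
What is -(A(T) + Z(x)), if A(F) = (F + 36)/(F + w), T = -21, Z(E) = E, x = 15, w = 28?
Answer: -120/7 ≈ -17.143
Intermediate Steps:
A(F) = (36 + F)/(28 + F) (A(F) = (F + 36)/(F + 28) = (36 + F)/(28 + F))
-(A(T) + Z(x)) = -((36 - 21)/(28 - 21) + 15) = -(15/7 + 15) = -1*120/7 = -120/7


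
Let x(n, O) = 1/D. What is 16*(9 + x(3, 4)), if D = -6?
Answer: 424/3 ≈ 141.33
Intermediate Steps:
x(n, O) = -1/6 (x(n, O) = 1/(-6) = -1/6)
16*(9 + x(3, 4)) = 16*(9 - 1/6) = 16*(53/6) = 424/3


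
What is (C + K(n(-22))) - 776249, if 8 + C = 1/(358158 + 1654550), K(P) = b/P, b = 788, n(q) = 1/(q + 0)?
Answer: -1597270979843/2012708 ≈ -7.9359e+5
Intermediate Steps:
n(q) = 1/q
K(P) = 788/P
C = -16101663/2012708 (C = -8 + 1/(358158 + 1654550) = -8 + 1/2012708 = -16101663/2012708 ≈ -8.0000)
(C + K(n(-22))) - 776249 = (-16101663/2012708 + 788/(1/(-22))) - 776249 = (-16101663/2012708 + 788/(-1/22)) - 776249 = (-16101663/2012708 + 788*(-22)) - 776249 = (-16101663/2012708 - 17336) - 776249 = -34908407551/2012708 - 776249 = -1597270979843/2012708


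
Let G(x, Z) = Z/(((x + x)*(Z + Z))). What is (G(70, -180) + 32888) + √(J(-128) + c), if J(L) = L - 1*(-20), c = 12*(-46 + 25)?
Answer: 9208641/280 + 6*I*√10 ≈ 32888.0 + 18.974*I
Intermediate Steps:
c = -252 (c = 12*(-21) = -252)
J(L) = 20 + L (J(L) = L + 20 = 20 + L)
G(x, Z) = 1/(4*x) (G(x, Z) = Z/(((2*x)*(2*Z))) = Z/((4*Z*x)) = Z*(1/(4*Z*x)) = 1/(4*x))
(G(70, -180) + 32888) + √(J(-128) + c) = ((¼)/70 + 32888) + √((20 - 128) - 252) = ((¼)*(1/70) + 32888) + √(-108 - 252) = (1/280 + 32888) + √(-360) = 9208641/280 + 6*I*√10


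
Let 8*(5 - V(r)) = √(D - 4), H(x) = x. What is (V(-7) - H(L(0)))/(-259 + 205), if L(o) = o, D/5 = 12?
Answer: -5/54 + √14/216 ≈ -0.075270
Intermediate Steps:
D = 60 (D = 5*12 = 60)
V(r) = 5 - √14/4 (V(r) = 5 - √(60 - 4)/8 = 5 - √14/4)
(V(-7) - H(L(0)))/(-259 + 205) = ((5 - √14/4) - 1*0)/(-259 + 205) = ((5 - √14/4) + 0)/(-54) = (5 - √14/4)*(-1/54) = -5/54 + √14/216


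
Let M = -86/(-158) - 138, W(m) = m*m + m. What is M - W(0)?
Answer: -10859/79 ≈ -137.46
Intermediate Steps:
W(m) = m + m**2 (W(m) = m**2 + m = m + m**2)
M = -10859/79 (M = -86*(-1/158) - 138 = 43/79 - 138 = -10859/79 ≈ -137.46)
M - W(0) = -10859/79 - 0*(1 + 0) = -10859/79 - 0 = -10859/79 - 1*0 = -10859/79 + 0 = -10859/79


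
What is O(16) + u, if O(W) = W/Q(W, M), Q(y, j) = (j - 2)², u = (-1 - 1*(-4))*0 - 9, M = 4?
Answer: -5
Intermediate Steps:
u = -9 (u = (-1 + 4)*0 - 9 = 3*0 - 9 = 0 - 9 = -9)
Q(y, j) = (-2 + j)²
O(W) = W/4 (O(W) = W/((-2 + 4)²) = W/(2²) = W/4)
O(16) + u = (¼)*16 - 9 = 4 - 9 = -5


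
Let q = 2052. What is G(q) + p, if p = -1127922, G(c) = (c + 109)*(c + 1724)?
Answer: 7032014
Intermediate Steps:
G(c) = (109 + c)*(1724 + c)
G(q) + p = (187916 + 2052² + 1833*2052) - 1127922 = (187916 + 4210704 + 3761316) - 1127922 = 8159936 - 1127922 = 7032014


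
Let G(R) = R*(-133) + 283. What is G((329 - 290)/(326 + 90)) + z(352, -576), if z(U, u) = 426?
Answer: 22289/32 ≈ 696.53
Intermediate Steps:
G(R) = 283 - 133*R (G(R) = -133*R + 283 = 283 - 133*R)
G((329 - 290)/(326 + 90)) + z(352, -576) = (283 - 133*(329 - 290)/(326 + 90)) + 426 = (283 - 5187/416) + 426 = (283 - 133*3/32) + 426 = (283 - 399/32) + 426 = 8657/32 + 426 = 22289/32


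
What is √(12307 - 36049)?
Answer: 3*I*√2638 ≈ 154.08*I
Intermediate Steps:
√(12307 - 36049) = √(-23742) = 3*I*√2638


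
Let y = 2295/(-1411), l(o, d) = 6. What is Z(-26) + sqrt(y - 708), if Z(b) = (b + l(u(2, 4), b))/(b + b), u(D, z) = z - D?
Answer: 5/13 + I*sqrt(4888617)/83 ≈ 0.38462 + 26.639*I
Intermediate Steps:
Z(b) = (6 + b)/(2*b) (Z(b) = (b + 6)/(b + b) = (6 + b)/((2*b)) = (6 + b)*(1/(2*b)) = (6 + b)/(2*b))
y = -135/83 (y = 2295*(-1/1411) = -135/83 ≈ -1.6265)
Z(-26) + sqrt(y - 708) = (1/2)*(6 - 26)/(-26) + sqrt(-135/83 - 708) = (1/2)*(-1/26)*(-20) + sqrt(-58899/83) = 5/13 + I*sqrt(4888617)/83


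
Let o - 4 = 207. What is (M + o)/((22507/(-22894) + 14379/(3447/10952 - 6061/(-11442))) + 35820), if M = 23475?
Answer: 28691537148772732/64014646339978871 ≈ 0.44820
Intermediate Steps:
o = 211 (o = 4 + 207 = 211)
(M + o)/((22507/(-22894) + 14379/(3447/10952 - 6061/(-11442))) + 35820) = (23475 + 211)/((22507/(-22894) + 14379/(3447/10952 - 6061/(-11442))) + 35820) = 23686/((22507*(-1/22894) + 14379/(3447*(1/10952) - 6061*(-1/11442))) + 35820) = 23686/((-22507/22894 + 14379/(3447/10952 + 6061/11442)) + 35820) = 23686/((-22507/22894 + 14379/(52910323/62656392)) + 35820) = 23686/((-22507/22894 + 14379*(62656392/52910323)) + 35820) = 23686/((-22507/22894 + 900936260568/52910323) + 35820) = 23686/(20624843896804031/1211328934762 + 35820) = 23686/(64014646339978871/1211328934762) = 23686*(1211328934762/64014646339978871) = 28691537148772732/64014646339978871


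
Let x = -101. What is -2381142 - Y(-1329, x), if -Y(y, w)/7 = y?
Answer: -2390445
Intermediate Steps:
Y(y, w) = -7*y
-2381142 - Y(-1329, x) = -2381142 - (-7)*(-1329) = -2381142 - 1*9303 = -2381142 - 9303 = -2390445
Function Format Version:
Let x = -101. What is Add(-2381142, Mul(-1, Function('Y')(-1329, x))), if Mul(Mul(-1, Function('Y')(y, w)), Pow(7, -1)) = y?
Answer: -2390445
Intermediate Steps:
Function('Y')(y, w) = Mul(-7, y)
Add(-2381142, Mul(-1, Function('Y')(-1329, x))) = Add(-2381142, Mul(-1, Mul(-7, -1329))) = Add(-2381142, Mul(-1, 9303)) = Add(-2381142, -9303) = -2390445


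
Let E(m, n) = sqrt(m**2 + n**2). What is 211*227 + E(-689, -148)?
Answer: 47897 + 5*sqrt(19865) ≈ 48602.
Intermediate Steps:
211*227 + E(-689, -148) = 211*227 + sqrt((-689)**2 + (-148)**2) = 47897 + sqrt(474721 + 21904) = 47897 + sqrt(496625) = 47897 + 5*sqrt(19865)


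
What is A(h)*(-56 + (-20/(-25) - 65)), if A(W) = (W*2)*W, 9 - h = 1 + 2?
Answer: -43272/5 ≈ -8654.4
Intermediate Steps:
h = 6 (h = 9 - (1 + 2) = 9 - 1*3 = 9 - 3 = 6)
A(W) = 2*W² (A(W) = (2*W)*W = 2*W²)
A(h)*(-56 + (-20/(-25) - 65)) = (2*6²)*(-56 + (-20/(-25) - 65)) = (2*36)*(-56 + (-20*(-1/25) - 65)) = 72*(-56 + (⅘ - 65)) = 72*(-56 - 321/5) = 72*(-601/5) = -43272/5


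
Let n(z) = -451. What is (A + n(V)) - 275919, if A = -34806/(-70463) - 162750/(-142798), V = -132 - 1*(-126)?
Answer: -1390405861834471/5030987737 ≈ -2.7637e+5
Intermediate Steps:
V = -6 (V = -132 + 126 = -6)
A = 8219040219/5030987737 (A = -34806*(-1/70463) - 162750*(-1/142798) = 34806/70463 + 81375/71399 = 8219040219/5030987737 ≈ 1.6337)
(A + n(V)) - 275919 = (8219040219/5030987737 - 451) - 275919 = -2260756429168/5030987737 - 275919 = -1390405861834471/5030987737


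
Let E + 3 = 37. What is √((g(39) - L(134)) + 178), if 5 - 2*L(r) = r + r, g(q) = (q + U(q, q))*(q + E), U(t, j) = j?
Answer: √24014/2 ≈ 77.482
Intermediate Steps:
E = 34 (E = -3 + 37 = 34)
g(q) = 2*q*(34 + q) (g(q) = (q + q)*(q + 34) = (2*q)*(34 + q) = 2*q*(34 + q))
L(r) = 5/2 - r (L(r) = 5/2 - (r + r)/2 = 5/2 - r)
√((g(39) - L(134)) + 178) = √((2*39*(34 + 39) - (5/2 - 1*134)) + 178) = √((2*39*73 - (5/2 - 134)) + 178) = √((5694 - 1*(-263/2)) + 178) = √((5694 + 263/2) + 178) = √(11651/2 + 178) = √(12007/2) = √24014/2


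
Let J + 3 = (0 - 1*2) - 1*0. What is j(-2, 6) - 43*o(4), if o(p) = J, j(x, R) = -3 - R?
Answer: 206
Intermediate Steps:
J = -5 (J = -3 + ((0 - 1*2) - 1*0) = -3 + ((0 - 2) + 0) = -3 + (-2 + 0) = -3 - 2 = -5)
o(p) = -5
j(-2, 6) - 43*o(4) = (-3 - 1*6) - 43*(-5) = (-3 - 6) + 215 = -9 + 215 = 206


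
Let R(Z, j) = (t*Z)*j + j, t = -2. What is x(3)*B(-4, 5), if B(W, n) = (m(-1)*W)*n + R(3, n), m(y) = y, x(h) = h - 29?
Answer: 130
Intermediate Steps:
x(h) = -29 + h
R(Z, j) = j - 2*Z*j (R(Z, j) = (-2*Z)*j + j = -2*Z*j + j = j - 2*Z*j)
B(W, n) = -5*n - W*n (B(W, n) = (-W)*n + n*(1 - 2*3) = -W*n + n*(1 - 6) = -W*n + n*(-5) = -W*n - 5*n = -5*n - W*n)
x(3)*B(-4, 5) = (-29 + 3)*(5*(-5 - 1*(-4))) = -130*(-5 + 4) = -130*(-1) = -26*(-5) = 130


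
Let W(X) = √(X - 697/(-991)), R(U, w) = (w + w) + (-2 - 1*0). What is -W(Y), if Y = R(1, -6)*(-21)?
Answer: -√289422541/991 ≈ -17.167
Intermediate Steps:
R(U, w) = -2 + 2*w (R(U, w) = 2*w + (-2 + 0) = 2*w - 2 = -2 + 2*w)
Y = 294 (Y = (-2 + 2*(-6))*(-21) = (-2 - 12)*(-21) = -14*(-21) = 294)
W(X) = √(697/991 + X) (W(X) = √(X - 697*(-1/991)) = √(X + 697/991) = √(697/991 + X))
-W(Y) = -√(690727 + 982081*294)/991 = -√(690727 + 288731814)/991 = -√289422541/991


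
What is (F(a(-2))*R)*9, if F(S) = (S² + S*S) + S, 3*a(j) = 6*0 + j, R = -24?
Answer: -48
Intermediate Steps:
a(j) = j/3 (a(j) = (6*0 + j)/3 = (0 + j)/3 = j/3)
F(S) = S + 2*S² (F(S) = (S² + S²) + S = 2*S² + S = S + 2*S²)
(F(a(-2))*R)*9 = ((((⅓)*(-2))*(1 + 2*((⅓)*(-2))))*(-24))*9 = (-2*(1 + 2*(-⅔))/3*(-24))*9 = (-2*(1 - 4/3)/3*(-24))*9 = (-⅔*(-⅓)*(-24))*9 = ((2/9)*(-24))*9 = -16/3*9 = -48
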